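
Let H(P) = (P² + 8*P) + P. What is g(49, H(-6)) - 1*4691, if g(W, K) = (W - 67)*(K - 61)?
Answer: -3269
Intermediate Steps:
H(P) = P² + 9*P
g(W, K) = (-67 + W)*(-61 + K)
g(49, H(-6)) - 1*4691 = (4087 - (-402)*(9 - 6) - 61*49 - 6*(9 - 6)*49) - 1*4691 = (4087 - (-402)*3 - 2989 - 6*3*49) - 4691 = (4087 - 67*(-18) - 2989 - 18*49) - 4691 = (4087 + 1206 - 2989 - 882) - 4691 = 1422 - 4691 = -3269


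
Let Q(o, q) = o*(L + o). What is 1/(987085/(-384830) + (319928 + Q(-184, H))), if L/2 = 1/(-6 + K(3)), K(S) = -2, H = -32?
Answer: 76966/27232682363 ≈ 2.8262e-6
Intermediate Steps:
L = -1/4 (L = 2/(-6 - 2) = 2/(-8) = 2*(-1/8) = -1/4 ≈ -0.25000)
Q(o, q) = o*(-1/4 + o)
1/(987085/(-384830) + (319928 + Q(-184, H))) = 1/(987085/(-384830) + (319928 - 184*(-1/4 - 184))) = 1/(987085*(-1/384830) + (319928 - 184*(-737/4))) = 1/(-197417/76966 + (319928 + 33902)) = 1/(-197417/76966 + 353830) = 1/(27232682363/76966) = 76966/27232682363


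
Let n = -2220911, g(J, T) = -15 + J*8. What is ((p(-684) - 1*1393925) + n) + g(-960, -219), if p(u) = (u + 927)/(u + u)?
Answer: -550624739/152 ≈ -3.6225e+6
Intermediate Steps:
g(J, T) = -15 + 8*J
p(u) = (927 + u)/(2*u) (p(u) = (927 + u)/((2*u)) = (927 + u)*(1/(2*u)) = (927 + u)/(2*u))
((p(-684) - 1*1393925) + n) + g(-960, -219) = (((½)*(927 - 684)/(-684) - 1*1393925) - 2220911) + (-15 + 8*(-960)) = (((½)*(-1/684)*243 - 1393925) - 2220911) + (-15 - 7680) = ((-27/152 - 1393925) - 2220911) - 7695 = (-211876627/152 - 2220911) - 7695 = -549455099/152 - 7695 = -550624739/152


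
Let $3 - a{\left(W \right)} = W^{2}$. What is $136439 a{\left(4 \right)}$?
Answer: $-1773707$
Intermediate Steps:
$a{\left(W \right)} = 3 - W^{2}$
$136439 a{\left(4 \right)} = 136439 \left(3 - 4^{2}\right) = 136439 \left(3 - 16\right) = 136439 \left(-13\right) = -1773707$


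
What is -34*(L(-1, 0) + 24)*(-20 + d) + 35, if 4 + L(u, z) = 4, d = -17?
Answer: 30227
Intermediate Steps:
L(u, z) = 0 (L(u, z) = -4 + 4 = 0)
-34*(L(-1, 0) + 24)*(-20 + d) + 35 = -34*(0 + 24)*(-20 - 17) + 35 = -816*(-37) + 35 = -34*(-888) + 35 = 30192 + 35 = 30227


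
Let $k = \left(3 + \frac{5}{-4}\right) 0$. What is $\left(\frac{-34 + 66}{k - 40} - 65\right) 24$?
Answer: $- \frac{7896}{5} \approx -1579.2$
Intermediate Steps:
$k = 0$ ($k = \left(3 + 5 \left(- \frac{1}{4}\right)\right) 0 = \left(3 - \frac{5}{4}\right) 0 = \frac{7}{4} \cdot 0 = 0$)
$\left(\frac{-34 + 66}{k - 40} - 65\right) 24 = \left(\frac{-34 + 66}{0 - 40} - 65\right) 24 = \left(\frac{32}{-40} - 65\right) 24 = \left(32 \left(- \frac{1}{40}\right) - 65\right) 24 = \left(- \frac{4}{5} - 65\right) 24 = \left(- \frac{329}{5}\right) 24 = - \frac{7896}{5}$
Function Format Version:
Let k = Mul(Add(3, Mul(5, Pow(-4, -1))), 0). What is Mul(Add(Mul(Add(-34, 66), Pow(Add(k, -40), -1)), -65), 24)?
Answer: Rational(-7896, 5) ≈ -1579.2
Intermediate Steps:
k = 0 (k = Mul(Add(3, Mul(5, Rational(-1, 4))), 0) = Mul(Add(3, Rational(-5, 4)), 0) = Mul(Rational(7, 4), 0) = 0)
Mul(Add(Mul(Add(-34, 66), Pow(Add(k, -40), -1)), -65), 24) = Mul(Add(Mul(Add(-34, 66), Pow(Add(0, -40), -1)), -65), 24) = Mul(Add(Mul(32, Pow(-40, -1)), -65), 24) = Mul(Add(Mul(32, Rational(-1, 40)), -65), 24) = Mul(Add(Rational(-4, 5), -65), 24) = Mul(Rational(-329, 5), 24) = Rational(-7896, 5)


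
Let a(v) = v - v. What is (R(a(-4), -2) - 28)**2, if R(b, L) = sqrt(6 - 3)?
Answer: (28 - sqrt(3))**2 ≈ 690.00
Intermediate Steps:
a(v) = 0
R(b, L) = sqrt(3)
(R(a(-4), -2) - 28)**2 = (sqrt(3) - 28)**2 = (-28 + sqrt(3))**2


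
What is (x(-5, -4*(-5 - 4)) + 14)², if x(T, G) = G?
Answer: 2500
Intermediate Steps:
(x(-5, -4*(-5 - 4)) + 14)² = (-4*(-5 - 4) + 14)² = (-4*(-9) + 14)² = (36 + 14)² = 50² = 2500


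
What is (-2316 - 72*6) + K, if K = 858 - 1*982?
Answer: -2872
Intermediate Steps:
K = -124 (K = 858 - 982 = -124)
(-2316 - 72*6) + K = (-2316 - 72*6) - 124 = (-2316 - 432) - 124 = -2748 - 124 = -2872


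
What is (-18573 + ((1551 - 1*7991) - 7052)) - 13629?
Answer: -45694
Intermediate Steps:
(-18573 + ((1551 - 1*7991) - 7052)) - 13629 = (-18573 + ((1551 - 7991) - 7052)) - 13629 = (-18573 + (-6440 - 7052)) - 13629 = (-18573 - 13492) - 13629 = -32065 - 13629 = -45694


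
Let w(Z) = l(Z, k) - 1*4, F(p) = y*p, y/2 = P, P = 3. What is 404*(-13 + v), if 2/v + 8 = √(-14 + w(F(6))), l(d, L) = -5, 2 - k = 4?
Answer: -463388/87 - 808*I*√23/87 ≈ -5326.3 - 44.541*I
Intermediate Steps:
k = -2 (k = 2 - 1*4 = 2 - 4 = -2)
y = 6 (y = 2*3 = 6)
F(p) = 6*p
w(Z) = -9 (w(Z) = -5 - 1*4 = -5 - 4 = -9)
v = 2/(-8 + I*√23) (v = 2/(-8 + √(-14 - 9)) = 2/(-8 + √(-23)) = 2/(-8 + I*√23) ≈ -0.18391 - 0.11025*I)
404*(-13 + v) = 404*(-13 + (-16/87 - 2*I*√23/87)) = 404*(-1147/87 - 2*I*√23/87) = -463388/87 - 808*I*√23/87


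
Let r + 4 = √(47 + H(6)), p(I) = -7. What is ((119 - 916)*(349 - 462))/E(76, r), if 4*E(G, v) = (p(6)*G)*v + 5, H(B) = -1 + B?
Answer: -768400452/10167559 - 383299616*√13/10167559 ≈ -211.50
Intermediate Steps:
r = -4 + 2*√13 (r = -4 + √(47 + (-1 + 6)) = -4 + √(47 + 5) = -4 + √52 = -4 + 2*√13 ≈ 3.2111)
E(G, v) = 5/4 - 7*G*v/4 (E(G, v) = ((-7*G)*v + 5)/4 = (-7*G*v + 5)/4 = (5 - 7*G*v)/4 = 5/4 - 7*G*v/4)
((119 - 916)*(349 - 462))/E(76, r) = ((119 - 916)*(349 - 462))/(5/4 - 7/4*76*(-4 + 2*√13)) = (-797*(-113))/(5/4 + (532 - 266*√13)) = 90061/(2133/4 - 266*√13)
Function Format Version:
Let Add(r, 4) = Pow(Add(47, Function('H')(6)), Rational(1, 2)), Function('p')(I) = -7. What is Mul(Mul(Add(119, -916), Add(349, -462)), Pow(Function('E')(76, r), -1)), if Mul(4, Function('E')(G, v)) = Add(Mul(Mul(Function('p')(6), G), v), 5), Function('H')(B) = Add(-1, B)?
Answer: Add(Rational(-768400452, 10167559), Mul(Rational(-383299616, 10167559), Pow(13, Rational(1, 2)))) ≈ -211.50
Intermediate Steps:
r = Add(-4, Mul(2, Pow(13, Rational(1, 2)))) (r = Add(-4, Pow(Add(47, Add(-1, 6)), Rational(1, 2))) = Add(-4, Pow(Add(47, 5), Rational(1, 2))) = Add(-4, Pow(52, Rational(1, 2))) = Add(-4, Mul(2, Pow(13, Rational(1, 2)))) ≈ 3.2111)
Function('E')(G, v) = Add(Rational(5, 4), Mul(Rational(-7, 4), G, v)) (Function('E')(G, v) = Mul(Rational(1, 4), Add(Mul(Mul(-7, G), v), 5)) = Mul(Rational(1, 4), Add(Mul(-7, G, v), 5)) = Mul(Rational(1, 4), Add(5, Mul(-7, G, v))) = Add(Rational(5, 4), Mul(Rational(-7, 4), G, v)))
Mul(Mul(Add(119, -916), Add(349, -462)), Pow(Function('E')(76, r), -1)) = Mul(Mul(Add(119, -916), Add(349, -462)), Pow(Add(Rational(5, 4), Mul(Rational(-7, 4), 76, Add(-4, Mul(2, Pow(13, Rational(1, 2)))))), -1)) = Mul(Mul(-797, -113), Pow(Add(Rational(5, 4), Add(532, Mul(-266, Pow(13, Rational(1, 2))))), -1)) = Mul(90061, Pow(Add(Rational(2133, 4), Mul(-266, Pow(13, Rational(1, 2)))), -1))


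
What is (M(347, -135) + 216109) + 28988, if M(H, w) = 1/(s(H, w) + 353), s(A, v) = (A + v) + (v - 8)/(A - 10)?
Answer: 46632645751/190262 ≈ 2.4510e+5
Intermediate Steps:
s(A, v) = A + v + (-8 + v)/(-10 + A) (s(A, v) = (A + v) + (-8 + v)/(-10 + A) = A + v + (-8 + v)/(-10 + A))
M(H, w) = 1/(353 + (-8 + H² - 10*H - 9*w + H*w)/(-10 + H)) (M(H, w) = 1/((-8 + H² - 10*H - 9*w + H*w)/(-10 + H) + 353) = 1/(353 + (-8 + H² - 10*H - 9*w + H*w)/(-10 + H)))
(M(347, -135) + 216109) + 28988 = ((-10 + 347)/(-3538 + 347² - 9*(-135) + 343*347 + 347*(-135)) + 216109) + 28988 = (337/(-3538 + 120409 + 1215 + 119021 - 46845) + 216109) + 28988 = (337/190262 + 216109) + 28988 = 41117330895/190262 + 28988 = 46632645751/190262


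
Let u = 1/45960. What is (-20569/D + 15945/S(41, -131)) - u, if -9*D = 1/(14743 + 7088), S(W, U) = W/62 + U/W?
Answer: 398786736558509173/98676120 ≈ 4.0414e+9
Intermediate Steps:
S(W, U) = W/62 + U/W (S(W, U) = W*(1/62) + U/W = W/62 + U/W)
D = -1/196479 (D = -1/(9*(14743 + 7088)) = -⅑/21831 = -⅑*1/21831 = -1/196479 ≈ -5.0896e-6)
u = 1/45960 ≈ 2.1758e-5
(-20569/D + 15945/S(41, -131)) - u = (-20569/(-1/196479) + 15945/((1/62)*41 - 131/41)) - 1*1/45960 = (-20569*(-196479) + 15945/(41/62 - 131*1/41)) - 1/45960 = (4041376551 + 15945/(41/62 - 131/41)) - 1/45960 = (4041376551 + 15945/(-6441/2542)) - 1/45960 = (4041376551 + 15945*(-2542/6441)) - 1/45960 = (4041376551 - 13510730/2147) - 1/45960 = 8676821944267/2147 - 1/45960 = 398786736558509173/98676120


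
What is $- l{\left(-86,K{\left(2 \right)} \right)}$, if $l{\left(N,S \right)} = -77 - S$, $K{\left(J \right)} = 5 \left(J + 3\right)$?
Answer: $102$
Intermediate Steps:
$K{\left(J \right)} = 15 + 5 J$ ($K{\left(J \right)} = 5 \left(3 + J\right) = 15 + 5 J$)
$- l{\left(-86,K{\left(2 \right)} \right)} = - (-77 - \left(15 + 5 \cdot 2\right)) = - (-77 - \left(15 + 10\right)) = - (-77 - 25) = \left(-1\right) \left(-102\right) = 102$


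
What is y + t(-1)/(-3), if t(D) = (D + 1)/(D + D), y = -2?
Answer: -2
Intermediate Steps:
t(D) = (1 + D)/(2*D) (t(D) = (1 + D)/((2*D)) = (1 + D)*(1/(2*D)) = (1 + D)/(2*D))
y + t(-1)/(-3) = -2 + ((½)*(1 - 1)/(-1))/(-3) = -2 - (-1)*0/6 = -2 - ⅓*0 = -2 + 0 = -2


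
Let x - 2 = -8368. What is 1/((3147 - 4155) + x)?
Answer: -1/9374 ≈ -0.00010668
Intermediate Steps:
x = -8366 (x = 2 - 8368 = -8366)
1/((3147 - 4155) + x) = 1/((3147 - 4155) - 8366) = 1/(-1008 - 8366) = 1/(-9374) = -1/9374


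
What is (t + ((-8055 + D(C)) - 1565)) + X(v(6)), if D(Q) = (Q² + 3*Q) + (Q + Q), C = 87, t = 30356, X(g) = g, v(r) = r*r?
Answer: 28776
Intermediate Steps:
v(r) = r²
D(Q) = Q² + 5*Q (D(Q) = (Q² + 3*Q) + 2*Q = Q² + 5*Q)
(t + ((-8055 + D(C)) - 1565)) + X(v(6)) = (30356 + ((-8055 + 87*(5 + 87)) - 1565)) + 6² = (30356 + ((-8055 + 87*92) - 1565)) + 36 = (30356 + ((-8055 + 8004) - 1565)) + 36 = (30356 + (-51 - 1565)) + 36 = (30356 - 1616) + 36 = 28740 + 36 = 28776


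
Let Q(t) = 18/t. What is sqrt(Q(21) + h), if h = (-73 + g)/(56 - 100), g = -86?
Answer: 9*sqrt(1309)/154 ≈ 2.1144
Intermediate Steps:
h = 159/44 (h = (-73 - 86)/(56 - 100) = -159/(-44) = -159*(-1/44) = 159/44 ≈ 3.6136)
sqrt(Q(21) + h) = sqrt(18/21 + 159/44) = sqrt(18*(1/21) + 159/44) = sqrt(6/7 + 159/44) = sqrt(1377/308) = 9*sqrt(1309)/154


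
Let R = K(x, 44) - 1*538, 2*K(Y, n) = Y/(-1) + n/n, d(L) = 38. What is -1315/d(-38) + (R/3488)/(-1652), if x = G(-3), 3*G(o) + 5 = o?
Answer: -22731723197/656888064 ≈ -34.605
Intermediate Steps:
G(o) = -5/3 + o/3
x = -8/3 (x = -5/3 + (1/3)*(-3) = -5/3 - 1 = -8/3 ≈ -2.6667)
K(Y, n) = 1/2 - Y/2 (K(Y, n) = (Y/(-1) + n/n)/2 = (Y*(-1) + 1)/2 = (-Y + 1)/2 = (1 - Y)/2 = 1/2 - Y/2)
R = -3217/6 (R = (1/2 - 1/2*(-8/3)) - 1*538 = (1/2 + 4/3) - 538 = 11/6 - 538 = -3217/6 ≈ -536.17)
-1315/d(-38) + (R/3488)/(-1652) = -1315/38 - 3217/6/3488/(-1652) = -1315*1/38 - 3217/6*1/3488*(-1/1652) = -1315/38 - 3217/20928*(-1/1652) = -1315/38 + 3217/34573056 = -22731723197/656888064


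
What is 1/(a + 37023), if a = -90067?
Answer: -1/53044 ≈ -1.8852e-5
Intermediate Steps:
1/(a + 37023) = 1/(-90067 + 37023) = 1/(-53044) = -1/53044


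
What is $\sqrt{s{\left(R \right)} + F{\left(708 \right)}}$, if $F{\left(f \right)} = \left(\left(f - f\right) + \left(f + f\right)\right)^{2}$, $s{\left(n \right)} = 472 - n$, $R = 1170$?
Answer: $\sqrt{2004358} \approx 1415.8$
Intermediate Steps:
$F{\left(f \right)} = 4 f^{2}$ ($F{\left(f \right)} = \left(0 + 2 f\right)^{2} = \left(2 f\right)^{2} = 4 f^{2}$)
$\sqrt{s{\left(R \right)} + F{\left(708 \right)}} = \sqrt{\left(472 - 1170\right) + 4 \cdot 708^{2}} = \sqrt{\left(472 - 1170\right) + 4 \cdot 501264} = \sqrt{-698 + 2005056} = \sqrt{2004358}$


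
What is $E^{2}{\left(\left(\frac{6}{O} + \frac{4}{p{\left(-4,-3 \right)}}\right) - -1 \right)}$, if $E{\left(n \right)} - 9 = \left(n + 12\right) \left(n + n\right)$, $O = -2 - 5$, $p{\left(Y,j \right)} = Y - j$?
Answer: $\frac{6953769}{2401} \approx 2896.2$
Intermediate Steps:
$O = -7$ ($O = -2 - 5 = -7$)
$E{\left(n \right)} = 9 + 2 n \left(12 + n\right)$ ($E{\left(n \right)} = 9 + \left(n + 12\right) \left(n + n\right) = 9 + \left(12 + n\right) 2 n = 9 + 2 n \left(12 + n\right)$)
$E^{2}{\left(\left(\frac{6}{O} + \frac{4}{p{\left(-4,-3 \right)}}\right) - -1 \right)} = \left(9 + 2 \left(\left(\frac{6}{-7} + \frac{4}{-4 - -3}\right) - -1\right)^{2} + 24 \left(\left(\frac{6}{-7} + \frac{4}{-4 - -3}\right) - -1\right)\right)^{2} = \left(9 + 2 \left(\left(6 \left(- \frac{1}{7}\right) + \frac{4}{-4 + 3}\right) + 1\right)^{2} + 24 \left(\left(6 \left(- \frac{1}{7}\right) + \frac{4}{-4 + 3}\right) + 1\right)\right)^{2} = \left(9 + 2 \left(\left(- \frac{6}{7} + \frac{4}{-1}\right) + 1\right)^{2} + 24 \left(\left(- \frac{6}{7} + \frac{4}{-1}\right) + 1\right)\right)^{2} = \left(9 + 2 \left(\left(- \frac{6}{7} + 4 \left(-1\right)\right) + 1\right)^{2} + 24 \left(\left(- \frac{6}{7} + 4 \left(-1\right)\right) + 1\right)\right)^{2} = \left(9 + 2 \left(\left(- \frac{6}{7} - 4\right) + 1\right)^{2} + 24 \left(\left(- \frac{6}{7} - 4\right) + 1\right)\right)^{2} = \left(9 + 2 \left(- \frac{34}{7} + 1\right)^{2} + 24 \left(- \frac{34}{7} + 1\right)\right)^{2} = \left(9 + 2 \left(- \frac{27}{7}\right)^{2} + 24 \left(- \frac{27}{7}\right)\right)^{2} = \left(9 + 2 \cdot \frac{729}{49} - \frac{648}{7}\right)^{2} = \left(9 + \frac{1458}{49} - \frac{648}{7}\right)^{2} = \left(- \frac{2637}{49}\right)^{2} = \frac{6953769}{2401}$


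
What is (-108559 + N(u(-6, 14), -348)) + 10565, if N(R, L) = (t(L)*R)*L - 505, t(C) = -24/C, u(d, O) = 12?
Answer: -98787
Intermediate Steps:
N(R, L) = -505 - 24*R (N(R, L) = ((-24/L)*R)*L - 505 = (-24*R/L)*L - 505 = -24*R - 505 = -505 - 24*R)
(-108559 + N(u(-6, 14), -348)) + 10565 = (-108559 + (-505 - 24*12)) + 10565 = (-108559 + (-505 - 288)) + 10565 = (-108559 - 793) + 10565 = -109352 + 10565 = -98787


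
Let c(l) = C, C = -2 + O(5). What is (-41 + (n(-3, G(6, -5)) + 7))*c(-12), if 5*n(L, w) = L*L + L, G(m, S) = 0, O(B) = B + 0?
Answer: -492/5 ≈ -98.400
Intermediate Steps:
O(B) = B
C = 3 (C = -2 + 5 = 3)
n(L, w) = L/5 + L²/5 (n(L, w) = (L*L + L)/5 = (L² + L)/5 = (L + L²)/5 = L/5 + L²/5)
c(l) = 3
(-41 + (n(-3, G(6, -5)) + 7))*c(-12) = (-41 + ((⅕)*(-3)*(1 - 3) + 7))*3 = (-41 + ((⅕)*(-3)*(-2) + 7))*3 = (-41 + (6/5 + 7))*3 = (-41 + 41/5)*3 = -164/5*3 = -492/5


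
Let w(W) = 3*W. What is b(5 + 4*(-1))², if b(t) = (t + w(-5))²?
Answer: 38416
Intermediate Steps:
b(t) = (-15 + t)² (b(t) = (t + 3*(-5))² = (t - 15)² = (-15 + t)²)
b(5 + 4*(-1))² = ((-15 + (5 + 4*(-1)))²)² = ((-15 + (5 - 4))²)² = ((-15 + 1)²)² = ((-14)²)² = 196² = 38416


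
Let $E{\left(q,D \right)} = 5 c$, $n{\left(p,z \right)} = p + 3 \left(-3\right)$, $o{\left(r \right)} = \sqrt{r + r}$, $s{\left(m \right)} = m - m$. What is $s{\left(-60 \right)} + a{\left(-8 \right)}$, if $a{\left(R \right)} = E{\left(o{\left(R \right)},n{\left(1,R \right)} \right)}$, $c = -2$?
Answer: $-10$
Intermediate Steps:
$s{\left(m \right)} = 0$
$o{\left(r \right)} = \sqrt{2} \sqrt{r}$ ($o{\left(r \right)} = \sqrt{2 r} = \sqrt{2} \sqrt{r}$)
$n{\left(p,z \right)} = -9 + p$ ($n{\left(p,z \right)} = p - 9 = -9 + p$)
$E{\left(q,D \right)} = -10$ ($E{\left(q,D \right)} = 5 \left(-2\right) = -10$)
$a{\left(R \right)} = -10$
$s{\left(-60 \right)} + a{\left(-8 \right)} = 0 - 10 = -10$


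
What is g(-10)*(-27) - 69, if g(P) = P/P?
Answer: -96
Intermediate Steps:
g(P) = 1
g(-10)*(-27) - 69 = 1*(-27) - 69 = -27 - 69 = -96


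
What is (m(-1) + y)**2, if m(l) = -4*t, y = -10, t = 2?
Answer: 324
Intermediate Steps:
m(l) = -8 (m(l) = -4*2 = -8)
(m(-1) + y)**2 = (-8 - 10)**2 = (-18)**2 = 324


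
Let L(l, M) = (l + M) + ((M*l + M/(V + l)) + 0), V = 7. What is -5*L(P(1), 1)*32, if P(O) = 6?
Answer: -27200/13 ≈ -2092.3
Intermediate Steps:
L(l, M) = M + l + M*l + M/(7 + l) (L(l, M) = (l + M) + ((M*l + M/(7 + l)) + 0) = (M + l) + ((M*l + M/(7 + l)) + 0) = (M + l) + (M*l + M/(7 + l)) = M + l + M*l + M/(7 + l))
-5*L(P(1), 1)*32 = -5*(6**2 + 7*6 + 8*1 + 1*6**2 + 8*1*6)/(7 + 6)*32 = -5*(36 + 42 + 8 + 1*36 + 48)/13*32 = -5*(36 + 42 + 8 + 36 + 48)/13*32 = -5*170/13*32 = -850/13*32 = -27200/13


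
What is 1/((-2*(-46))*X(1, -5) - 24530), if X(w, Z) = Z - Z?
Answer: -1/24530 ≈ -4.0766e-5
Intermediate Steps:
X(w, Z) = 0
1/((-2*(-46))*X(1, -5) - 24530) = 1/(-2*(-46)*0 - 24530) = 1/(92*0 - 24530) = 1/(0 - 24530) = 1/(-24530) = -1/24530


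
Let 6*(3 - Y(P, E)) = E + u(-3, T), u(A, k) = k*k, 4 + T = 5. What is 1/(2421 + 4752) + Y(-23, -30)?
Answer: 112379/14346 ≈ 7.8335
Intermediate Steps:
T = 1 (T = -4 + 5 = 1)
u(A, k) = k**2
Y(P, E) = 17/6 - E/6 (Y(P, E) = 3 - (E + 1**2)/6 = 3 - (E + 1)/6 = 3 - (1 + E)/6 = 3 + (-1/6 - E/6) = 17/6 - E/6)
1/(2421 + 4752) + Y(-23, -30) = 1/(2421 + 4752) + (17/6 - 1/6*(-30)) = 1/7173 + (17/6 + 5) = 1/7173 + 47/6 = 112379/14346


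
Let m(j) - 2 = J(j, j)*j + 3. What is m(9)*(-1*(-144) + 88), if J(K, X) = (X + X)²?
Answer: 677672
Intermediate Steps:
J(K, X) = 4*X² (J(K, X) = (2*X)² = 4*X²)
m(j) = 5 + 4*j³ (m(j) = 2 + ((4*j²)*j + 3) = 2 + (4*j³ + 3) = 2 + (3 + 4*j³) = 5 + 4*j³)
m(9)*(-1*(-144) + 88) = (5 + 4*9³)*(-1*(-144) + 88) = (5 + 4*729)*(144 + 88) = (5 + 2916)*232 = 2921*232 = 677672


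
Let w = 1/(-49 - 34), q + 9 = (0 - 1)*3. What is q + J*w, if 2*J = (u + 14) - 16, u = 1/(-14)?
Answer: -27859/2324 ≈ -11.988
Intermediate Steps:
u = -1/14 ≈ -0.071429
q = -12 (q = -9 + (0 - 1)*3 = -9 - 1*3 = -9 - 3 = -12)
J = -29/28 (J = ((-1/14 + 14) - 16)/2 = (195/14 - 16)/2 = (½)*(-29/14) = -29/28 ≈ -1.0357)
w = -1/83 (w = 1/(-83) = -1/83 ≈ -0.012048)
q + J*w = -12 - 29/28*(-1/83) = -12 + 29/2324 = -27859/2324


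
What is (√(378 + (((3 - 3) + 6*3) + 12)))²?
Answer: 408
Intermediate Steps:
(√(378 + (((3 - 3) + 6*3) + 12)))² = (√(378 + ((0 + 18) + 12)))² = (√(378 + (18 + 12)))² = (√(378 + 30))² = (√408)² = (2*√102)² = 408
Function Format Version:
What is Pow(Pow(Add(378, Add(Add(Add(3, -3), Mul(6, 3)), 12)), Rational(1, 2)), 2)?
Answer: 408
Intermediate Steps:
Pow(Pow(Add(378, Add(Add(Add(3, -3), Mul(6, 3)), 12)), Rational(1, 2)), 2) = Pow(Pow(Add(378, Add(Add(0, 18), 12)), Rational(1, 2)), 2) = Pow(Pow(Add(378, Add(18, 12)), Rational(1, 2)), 2) = Pow(Pow(Add(378, 30), Rational(1, 2)), 2) = Pow(Pow(408, Rational(1, 2)), 2) = Pow(Mul(2, Pow(102, Rational(1, 2))), 2) = 408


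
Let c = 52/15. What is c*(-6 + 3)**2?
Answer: 156/5 ≈ 31.200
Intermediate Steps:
c = 52/15 (c = 52*(1/15) = 52/15 ≈ 3.4667)
c*(-6 + 3)**2 = 52*(-6 + 3)**2/15 = (52/15)*(-3)**2 = (52/15)*9 = 156/5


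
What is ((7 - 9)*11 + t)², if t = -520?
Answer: 293764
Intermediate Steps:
((7 - 9)*11 + t)² = ((7 - 9)*11 - 520)² = (-2*11 - 520)² = (-22 - 520)² = (-542)² = 293764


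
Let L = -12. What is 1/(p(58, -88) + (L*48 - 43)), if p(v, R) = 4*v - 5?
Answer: -1/392 ≈ -0.0025510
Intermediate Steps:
p(v, R) = -5 + 4*v
1/(p(58, -88) + (L*48 - 43)) = 1/((-5 + 4*58) + (-12*48 - 43)) = 1/((-5 + 232) + (-576 - 43)) = 1/(227 - 619) = 1/(-392) = -1/392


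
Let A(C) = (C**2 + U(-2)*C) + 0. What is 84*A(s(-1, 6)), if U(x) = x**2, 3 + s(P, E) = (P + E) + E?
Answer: 8064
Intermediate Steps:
s(P, E) = -3 + P + 2*E (s(P, E) = -3 + ((P + E) + E) = -3 + ((E + P) + E) = -3 + (P + 2*E) = -3 + P + 2*E)
A(C) = C**2 + 4*C (A(C) = (C**2 + (-2)**2*C) + 0 = (C**2 + 4*C) + 0 = C**2 + 4*C)
84*A(s(-1, 6)) = 84*((-3 - 1 + 2*6)*(4 + (-3 - 1 + 2*6))) = 84*((-3 - 1 + 12)*(4 + (-3 - 1 + 12))) = 84*(8*(4 + 8)) = 84*(8*12) = 84*96 = 8064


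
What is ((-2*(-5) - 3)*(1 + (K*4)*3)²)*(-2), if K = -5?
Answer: -48734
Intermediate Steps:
((-2*(-5) - 3)*(1 + (K*4)*3)²)*(-2) = ((-2*(-5) - 3)*(1 - 5*4*3)²)*(-2) = ((10 - 3)*(1 - 20*3)²)*(-2) = (7*(1 - 60)²)*(-2) = (7*(-59)²)*(-2) = (7*3481)*(-2) = 24367*(-2) = -48734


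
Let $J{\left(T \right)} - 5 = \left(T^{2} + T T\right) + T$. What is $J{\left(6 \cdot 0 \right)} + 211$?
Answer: $216$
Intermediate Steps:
$J{\left(T \right)} = 5 + T + 2 T^{2}$ ($J{\left(T \right)} = 5 + \left(\left(T^{2} + T T\right) + T\right) = 5 + \left(\left(T^{2} + T^{2}\right) + T\right) = 5 + \left(2 T^{2} + T\right) = 5 + \left(T + 2 T^{2}\right) = 5 + T + 2 T^{2}$)
$J{\left(6 \cdot 0 \right)} + 211 = \left(5 + 6 \cdot 0 + 2 \left(6 \cdot 0\right)^{2}\right) + 211 = \left(5 + 0 + 2 \cdot 0^{2}\right) + 211 = \left(5 + 0 + 2 \cdot 0\right) + 211 = \left(5 + 0 + 0\right) + 211 = 5 + 211 = 216$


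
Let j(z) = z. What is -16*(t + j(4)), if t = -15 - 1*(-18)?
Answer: -112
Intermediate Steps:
t = 3 (t = -15 + 18 = 3)
-16*(t + j(4)) = -16*(3 + 4) = -16*7 = -112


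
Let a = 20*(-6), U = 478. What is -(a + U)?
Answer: -358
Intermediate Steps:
a = -120
-(a + U) = -(-120 + 478) = -1*358 = -358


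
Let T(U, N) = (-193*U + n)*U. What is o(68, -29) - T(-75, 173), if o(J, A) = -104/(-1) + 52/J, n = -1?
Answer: 18456131/17 ≈ 1.0857e+6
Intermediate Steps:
T(U, N) = U*(-1 - 193*U) (T(U, N) = (-193*U - 1)*U = (-1 - 193*U)*U = U*(-1 - 193*U))
o(J, A) = 104 + 52/J (o(J, A) = -104*(-1) + 52/J = 104 + 52/J)
o(68, -29) - T(-75, 173) = (104 + 52/68) - (-1)*(-75)*(1 + 193*(-75)) = (104 + 52*(1/68)) - (-1)*(-75)*(1 - 14475) = (104 + 13/17) - (-1)*(-75)*(-14474) = 1781/17 - 1*(-1085550) = 1781/17 + 1085550 = 18456131/17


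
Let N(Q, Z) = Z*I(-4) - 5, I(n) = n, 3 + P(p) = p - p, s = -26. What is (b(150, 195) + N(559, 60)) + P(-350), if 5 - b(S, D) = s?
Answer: -217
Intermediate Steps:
P(p) = -3 (P(p) = -3 + (p - p) = -3 + 0 = -3)
b(S, D) = 31 (b(S, D) = 5 - 1*(-26) = 5 + 26 = 31)
N(Q, Z) = -5 - 4*Z (N(Q, Z) = Z*(-4) - 5 = -4*Z - 5 = -5 - 4*Z)
(b(150, 195) + N(559, 60)) + P(-350) = (31 + (-5 - 4*60)) - 3 = (31 + (-5 - 240)) - 3 = (31 - 245) - 3 = -214 - 3 = -217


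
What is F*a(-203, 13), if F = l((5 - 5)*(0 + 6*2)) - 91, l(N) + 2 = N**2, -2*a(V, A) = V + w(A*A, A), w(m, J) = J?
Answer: -8835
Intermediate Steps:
a(V, A) = -A/2 - V/2 (a(V, A) = -(V + A)/2 = -(A + V)/2 = -A/2 - V/2)
l(N) = -2 + N**2
F = -93 (F = (-2 + ((5 - 5)*(0 + 6*2))**2) - 91 = (-2 + (0*(0 + 12))**2) - 91 = (-2 + (0*12)**2) - 91 = (-2 + 0**2) - 91 = (-2 + 0) - 91 = -2 - 91 = -93)
F*a(-203, 13) = -93*(-1/2*13 - 1/2*(-203)) = -93*(-13/2 + 203/2) = -93*95 = -8835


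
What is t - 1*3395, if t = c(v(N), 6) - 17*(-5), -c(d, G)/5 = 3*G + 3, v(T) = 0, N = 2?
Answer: -3415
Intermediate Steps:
c(d, G) = -15 - 15*G (c(d, G) = -5*(3*G + 3) = -5*(3 + 3*G) = -15 - 15*G)
t = -20 (t = (-15 - 15*6) - 17*(-5) = (-15 - 90) + 85 = -105 + 85 = -20)
t - 1*3395 = -20 - 1*3395 = -20 - 3395 = -3415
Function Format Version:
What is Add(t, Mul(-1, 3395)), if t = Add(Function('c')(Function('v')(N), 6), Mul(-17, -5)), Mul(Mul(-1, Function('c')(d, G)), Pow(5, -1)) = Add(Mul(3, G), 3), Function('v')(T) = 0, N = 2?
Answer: -3415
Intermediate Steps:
Function('c')(d, G) = Add(-15, Mul(-15, G)) (Function('c')(d, G) = Mul(-5, Add(Mul(3, G), 3)) = Mul(-5, Add(3, Mul(3, G))) = Add(-15, Mul(-15, G)))
t = -20 (t = Add(Add(-15, Mul(-15, 6)), Mul(-17, -5)) = Add(Add(-15, -90), 85) = Add(-105, 85) = -20)
Add(t, Mul(-1, 3395)) = Add(-20, Mul(-1, 3395)) = Add(-20, -3395) = -3415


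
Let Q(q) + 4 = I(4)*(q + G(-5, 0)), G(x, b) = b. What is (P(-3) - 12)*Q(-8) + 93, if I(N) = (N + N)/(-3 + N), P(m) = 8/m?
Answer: 3271/3 ≈ 1090.3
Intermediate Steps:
I(N) = 2*N/(-3 + N) (I(N) = (2*N)/(-3 + N) = 2*N/(-3 + N))
Q(q) = -4 + 8*q (Q(q) = -4 + (2*4/(-3 + 4))*(q + 0) = -4 + (2*4/1)*q = -4 + (2*4*1)*q = -4 + 8*q)
(P(-3) - 12)*Q(-8) + 93 = (8/(-3) - 12)*(-4 + 8*(-8)) + 93 = (8*(-1/3) - 12)*(-4 - 64) + 93 = (-8/3 - 12)*(-68) + 93 = -44/3*(-68) + 93 = 2992/3 + 93 = 3271/3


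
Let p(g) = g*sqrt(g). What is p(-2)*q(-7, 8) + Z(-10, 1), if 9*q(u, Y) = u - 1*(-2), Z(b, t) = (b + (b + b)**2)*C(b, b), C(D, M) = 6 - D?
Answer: 6240 + 10*I*sqrt(2)/9 ≈ 6240.0 + 1.5713*I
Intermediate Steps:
Z(b, t) = (6 - b)*(b + 4*b**2) (Z(b, t) = (b + (b + b)**2)*(6 - b) = (b + (2*b)**2)*(6 - b) = (b + 4*b**2)*(6 - b) = (6 - b)*(b + 4*b**2))
p(g) = g**(3/2)
q(u, Y) = 2/9 + u/9 (q(u, Y) = (u - 1*(-2))/9 = (u + 2)/9 = (2 + u)/9 = 2/9 + u/9)
p(-2)*q(-7, 8) + Z(-10, 1) = (-2)**(3/2)*(2/9 + (1/9)*(-7)) - 1*(-10)*(1 + 4*(-10))*(-6 - 10) = (-2*I*sqrt(2))*(2/9 - 7/9) - 1*(-10)*(1 - 40)*(-16) = -2*I*sqrt(2)*(-5/9) - 1*(-10)*(-39)*(-16) = 10*I*sqrt(2)/9 + 6240 = 6240 + 10*I*sqrt(2)/9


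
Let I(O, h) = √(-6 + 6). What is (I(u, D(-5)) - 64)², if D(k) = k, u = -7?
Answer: 4096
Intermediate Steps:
I(O, h) = 0 (I(O, h) = √0 = 0)
(I(u, D(-5)) - 64)² = (0 - 64)² = (-64)² = 4096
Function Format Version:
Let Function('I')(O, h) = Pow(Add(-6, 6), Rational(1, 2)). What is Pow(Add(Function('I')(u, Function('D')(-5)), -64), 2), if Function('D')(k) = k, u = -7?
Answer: 4096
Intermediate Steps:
Function('I')(O, h) = 0 (Function('I')(O, h) = Pow(0, Rational(1, 2)) = 0)
Pow(Add(Function('I')(u, Function('D')(-5)), -64), 2) = Pow(Add(0, -64), 2) = Pow(-64, 2) = 4096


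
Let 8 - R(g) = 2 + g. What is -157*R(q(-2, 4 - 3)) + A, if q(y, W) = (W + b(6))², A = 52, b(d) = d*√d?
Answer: 33179 + 1884*√6 ≈ 37794.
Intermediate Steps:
b(d) = d^(3/2)
q(y, W) = (W + 6*√6)² (q(y, W) = (W + 6^(3/2))² = (W + 6*√6)²)
R(g) = 6 - g (R(g) = 8 - (2 + g) = 8 + (-2 - g) = 6 - g)
-157*R(q(-2, 4 - 3)) + A = -157*(6 - ((4 - 3) + 6*√6)²) + 52 = -157*(6 - (1 + 6*√6)²) + 52 = (-942 + 157*(1 + 6*√6)²) + 52 = -890 + 157*(1 + 6*√6)²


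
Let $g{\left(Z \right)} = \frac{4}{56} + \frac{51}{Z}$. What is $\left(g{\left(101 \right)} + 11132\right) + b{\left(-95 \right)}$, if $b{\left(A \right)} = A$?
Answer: $\frac{15607133}{1414} \approx 11038.0$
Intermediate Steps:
$g{\left(Z \right)} = \frac{1}{14} + \frac{51}{Z}$ ($g{\left(Z \right)} = 4 \cdot \frac{1}{56} + \frac{51}{Z} = \frac{1}{14} + \frac{51}{Z}$)
$\left(g{\left(101 \right)} + 11132\right) + b{\left(-95 \right)} = \left(\frac{714 + 101}{14 \cdot 101} + 11132\right) - 95 = \left(\frac{1}{14} \cdot \frac{1}{101} \cdot 815 + 11132\right) - 95 = \left(\frac{815}{1414} + 11132\right) - 95 = \frac{15741463}{1414} - 95 = \frac{15607133}{1414}$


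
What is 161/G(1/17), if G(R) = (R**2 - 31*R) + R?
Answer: -46529/509 ≈ -91.413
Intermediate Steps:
G(R) = R**2 - 30*R
161/G(1/17) = 161/(((-30 + 1/17)/17)) = 161/(((1/17)*(-509/17))) = 161/(-509/289) = 161*(-289/509) = -46529/509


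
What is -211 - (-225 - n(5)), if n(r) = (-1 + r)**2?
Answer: 30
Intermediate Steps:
-211 - (-225 - n(5)) = -211 - (-225 - (-1 + 5)**2) = -211 - (-225 - 1*4**2) = -211 - (-225 - 1*16) = -211 - (-225 - 16) = -211 - 1*(-241) = -211 + 241 = 30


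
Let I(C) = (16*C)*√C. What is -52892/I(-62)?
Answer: -13223*I*√62/15376 ≈ -6.7715*I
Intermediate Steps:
I(C) = 16*C^(3/2)
-52892/I(-62) = -52892*I*√62/61504 = -13223*I*√62/15376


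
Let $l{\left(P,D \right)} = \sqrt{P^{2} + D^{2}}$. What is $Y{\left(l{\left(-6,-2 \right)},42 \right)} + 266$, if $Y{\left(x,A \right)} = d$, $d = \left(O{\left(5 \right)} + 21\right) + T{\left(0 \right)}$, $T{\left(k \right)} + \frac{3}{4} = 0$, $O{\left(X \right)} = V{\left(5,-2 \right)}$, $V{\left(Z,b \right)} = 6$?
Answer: $\frac{1169}{4} \approx 292.25$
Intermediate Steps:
$l{\left(P,D \right)} = \sqrt{D^{2} + P^{2}}$
$O{\left(X \right)} = 6$
$T{\left(k \right)} = - \frac{3}{4}$ ($T{\left(k \right)} = - \frac{3}{4} + 0 = - \frac{3}{4}$)
$d = \frac{105}{4}$ ($d = \left(6 + 21\right) - \frac{3}{4} = 27 - \frac{3}{4} = \frac{105}{4} \approx 26.25$)
$Y{\left(x,A \right)} = \frac{105}{4}$
$Y{\left(l{\left(-6,-2 \right)},42 \right)} + 266 = \frac{105}{4} + 266 = \frac{1169}{4}$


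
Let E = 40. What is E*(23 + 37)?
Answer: 2400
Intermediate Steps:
E*(23 + 37) = 40*(23 + 37) = 40*60 = 2400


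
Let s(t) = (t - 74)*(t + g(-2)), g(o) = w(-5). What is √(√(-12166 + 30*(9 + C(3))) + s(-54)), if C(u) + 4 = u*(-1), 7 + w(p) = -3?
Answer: √(8192 + I*√12106) ≈ 90.512 + 0.6078*I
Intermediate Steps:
w(p) = -10 (w(p) = -7 - 3 = -10)
g(o) = -10
C(u) = -4 - u (C(u) = -4 + u*(-1) = -4 - u)
s(t) = (-74 + t)*(-10 + t) (s(t) = (t - 74)*(t - 10) = (-74 + t)*(-10 + t))
√(√(-12166 + 30*(9 + C(3))) + s(-54)) = √(√(-12166 + 30*(9 + (-4 - 1*3))) + (740 + (-54)² - 84*(-54))) = √(√(-12166 + 30*(9 + (-4 - 3))) + (740 + 2916 + 4536)) = √(√(-12166 + 30*(9 - 7)) + 8192) = √(√(-12166 + 30*2) + 8192) = √(√(-12166 + 60) + 8192) = √(√(-12106) + 8192) = √(I*√12106 + 8192) = √(8192 + I*√12106)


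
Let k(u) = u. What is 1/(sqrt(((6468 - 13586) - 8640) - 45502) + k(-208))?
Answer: -52/26131 - I*sqrt(15315)/52262 ≈ -0.00199 - 0.002368*I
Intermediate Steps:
1/(sqrt(((6468 - 13586) - 8640) - 45502) + k(-208)) = 1/(sqrt(((6468 - 13586) - 8640) - 45502) - 208) = 1/(sqrt((-7118 - 8640) - 45502) - 208) = 1/(sqrt(-15758 - 45502) - 208) = 1/(sqrt(-61260) - 208) = 1/(2*I*sqrt(15315) - 208) = 1/(-208 + 2*I*sqrt(15315))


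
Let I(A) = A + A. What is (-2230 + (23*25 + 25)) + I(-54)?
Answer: -1738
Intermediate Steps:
I(A) = 2*A
(-2230 + (23*25 + 25)) + I(-54) = (-2230 + (23*25 + 25)) + 2*(-54) = (-2230 + (575 + 25)) - 108 = (-2230 + 600) - 108 = -1630 - 108 = -1738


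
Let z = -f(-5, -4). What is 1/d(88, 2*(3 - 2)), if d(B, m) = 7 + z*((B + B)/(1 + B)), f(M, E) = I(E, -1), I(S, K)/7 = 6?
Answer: -89/6769 ≈ -0.013148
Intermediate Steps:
I(S, K) = 42 (I(S, K) = 7*6 = 42)
f(M, E) = 42
z = -42 (z = -1*42 = -42)
d(B, m) = 7 - 84*B/(1 + B) (d(B, m) = 7 - 42*(B + B)/(1 + B) = 7 - 42*2*B/(1 + B) = 7 - 84*B/(1 + B))
1/d(88, 2*(3 - 2)) = 1/(7*(1 - 11*88)/(1 + 88)) = 1/(7*(1 - 968)/89) = 1/(7*(1/89)*(-967)) = 1/(-6769/89) = -89/6769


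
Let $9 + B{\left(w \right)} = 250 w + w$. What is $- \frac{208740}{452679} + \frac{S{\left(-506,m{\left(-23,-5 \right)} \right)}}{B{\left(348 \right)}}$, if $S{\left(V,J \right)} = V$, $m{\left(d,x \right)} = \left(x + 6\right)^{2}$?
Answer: $- \frac{6153399478}{13178843727} \approx -0.46692$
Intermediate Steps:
$m{\left(d,x \right)} = \left(6 + x\right)^{2}$
$B{\left(w \right)} = -9 + 251 w$ ($B{\left(w \right)} = -9 + \left(250 w + w\right) = -9 + 251 w$)
$- \frac{208740}{452679} + \frac{S{\left(-506,m{\left(-23,-5 \right)} \right)}}{B{\left(348 \right)}} = - \frac{208740}{452679} - \frac{506}{-9 + 251 \cdot 348} = \left(-208740\right) \frac{1}{452679} - \frac{506}{-9 + 87348} = - \frac{69580}{150893} - \frac{506}{87339} = - \frac{6153399478}{13178843727}$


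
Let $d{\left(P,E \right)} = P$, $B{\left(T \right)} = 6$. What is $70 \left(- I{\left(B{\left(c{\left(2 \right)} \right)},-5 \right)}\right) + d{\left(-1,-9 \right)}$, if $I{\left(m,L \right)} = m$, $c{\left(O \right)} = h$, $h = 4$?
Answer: $-421$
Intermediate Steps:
$c{\left(O \right)} = 4$
$70 \left(- I{\left(B{\left(c{\left(2 \right)} \right)},-5 \right)}\right) + d{\left(-1,-9 \right)} = 70 \left(\left(-1\right) 6\right) - 1 = 70 \left(-6\right) - 1 = -420 - 1 = -421$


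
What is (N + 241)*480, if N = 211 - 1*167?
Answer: 136800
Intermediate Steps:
N = 44 (N = 211 - 167 = 44)
(N + 241)*480 = (44 + 241)*480 = 285*480 = 136800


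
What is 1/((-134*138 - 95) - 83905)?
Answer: -1/102492 ≈ -9.7569e-6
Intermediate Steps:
1/((-134*138 - 95) - 83905) = 1/((-18492 - 95) - 83905) = 1/(-18587 - 83905) = 1/(-102492) = -1/102492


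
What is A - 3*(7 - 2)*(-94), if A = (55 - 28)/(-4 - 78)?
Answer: 115593/82 ≈ 1409.7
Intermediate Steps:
A = -27/82 (A = 27/(-82) = 27*(-1/82) = -27/82 ≈ -0.32927)
A - 3*(7 - 2)*(-94) = -27/82 - 3*(7 - 2)*(-94) = -27/82 - 3*5*(-94) = -27/82 - 15*(-94) = -27/82 + 1410 = 115593/82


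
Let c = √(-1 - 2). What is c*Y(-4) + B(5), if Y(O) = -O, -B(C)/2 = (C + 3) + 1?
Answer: -18 + 4*I*√3 ≈ -18.0 + 6.9282*I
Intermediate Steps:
B(C) = -8 - 2*C (B(C) = -2*((C + 3) + 1) = -2*((3 + C) + 1) = -2*(4 + C) = -8 - 2*C)
c = I*√3 (c = √(-3) = I*√3 ≈ 1.732*I)
c*Y(-4) + B(5) = (I*√3)*(-1*(-4)) + (-8 - 2*5) = (I*√3)*4 + (-8 - 10) = 4*I*√3 - 18 = -18 + 4*I*√3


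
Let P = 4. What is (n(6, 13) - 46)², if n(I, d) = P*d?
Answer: 36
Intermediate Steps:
n(I, d) = 4*d
(n(6, 13) - 46)² = (4*13 - 46)² = (52 - 46)² = 6² = 36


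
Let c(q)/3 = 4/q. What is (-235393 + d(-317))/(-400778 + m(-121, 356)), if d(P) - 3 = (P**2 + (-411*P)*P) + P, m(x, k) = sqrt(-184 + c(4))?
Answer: 16606716161266/160623005465 + 41436197*I*sqrt(181)/160623005465 ≈ 103.39 + 0.0034707*I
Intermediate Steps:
c(q) = 12/q (c(q) = 3*(4/q) = 12/q)
m(x, k) = I*sqrt(181) (m(x, k) = sqrt(-184 + 12/4) = sqrt(-184 + 12*(1/4)) = sqrt(-184 + 3) = sqrt(-181) = I*sqrt(181))
d(P) = 3 + P - 410*P**2 (d(P) = 3 + ((P**2 + (-411*P)*P) + P) = 3 + ((P**2 - 411*P**2) + P) = 3 + (-410*P**2 + P) = 3 + (P - 410*P**2) = 3 + P - 410*P**2)
(-235393 + d(-317))/(-400778 + m(-121, 356)) = (-235393 + (3 - 317 - 410*(-317)**2))/(-400778 + I*sqrt(181)) = (-235393 + (3 - 317 - 410*100489))/(-400778 + I*sqrt(181)) = (-235393 + (3 - 317 - 41200490))/(-400778 + I*sqrt(181)) = (-235393 - 41200804)/(-400778 + I*sqrt(181)) = -41436197/(-400778 + I*sqrt(181))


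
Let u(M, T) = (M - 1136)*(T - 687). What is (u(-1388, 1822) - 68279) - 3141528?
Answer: -6074547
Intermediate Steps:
u(M, T) = (-1136 + M)*(-687 + T)
(u(-1388, 1822) - 68279) - 3141528 = ((780432 - 1136*1822 - 687*(-1388) - 1388*1822) - 68279) - 3141528 = ((780432 - 2069792 + 953556 - 2528936) - 68279) - 3141528 = (-2864740 - 68279) - 3141528 = -2933019 - 3141528 = -6074547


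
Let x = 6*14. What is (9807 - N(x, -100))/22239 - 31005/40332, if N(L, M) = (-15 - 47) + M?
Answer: -31938943/99660372 ≈ -0.32048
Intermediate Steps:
x = 84
N(L, M) = -62 + M
(9807 - N(x, -100))/22239 - 31005/40332 = (9807 - (-62 - 100))/22239 - 31005/40332 = (9807 - 1*(-162))*(1/22239) - 31005*1/40332 = (9807 + 162)*(1/22239) - 10335/13444 = 9969*(1/22239) - 10335/13444 = 3323/7413 - 10335/13444 = -31938943/99660372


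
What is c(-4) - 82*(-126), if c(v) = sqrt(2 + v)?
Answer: 10332 + I*sqrt(2) ≈ 10332.0 + 1.4142*I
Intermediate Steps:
c(-4) - 82*(-126) = sqrt(2 - 4) - 82*(-126) = sqrt(-2) + 10332 = I*sqrt(2) + 10332 = 10332 + I*sqrt(2)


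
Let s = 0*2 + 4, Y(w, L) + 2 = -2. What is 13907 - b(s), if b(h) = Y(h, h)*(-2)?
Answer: 13899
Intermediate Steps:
Y(w, L) = -4 (Y(w, L) = -2 - 2 = -4)
s = 4 (s = 0 + 4 = 4)
b(h) = 8 (b(h) = -4*(-2) = 8)
13907 - b(s) = 13907 - 1*8 = 13907 - 8 = 13899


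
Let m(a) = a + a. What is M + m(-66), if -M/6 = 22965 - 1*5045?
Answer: -107652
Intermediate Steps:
m(a) = 2*a
M = -107520 (M = -6*(22965 - 1*5045) = -6*(22965 - 5045) = -6*17920 = -107520)
M + m(-66) = -107520 + 2*(-66) = -107520 - 132 = -107652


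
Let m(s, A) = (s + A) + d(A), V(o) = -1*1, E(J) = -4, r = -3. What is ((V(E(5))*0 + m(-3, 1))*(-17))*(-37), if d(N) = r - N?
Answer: -3774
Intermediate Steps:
d(N) = -3 - N
V(o) = -1
m(s, A) = -3 + s (m(s, A) = (s + A) + (-3 - A) = (A + s) + (-3 - A) = -3 + s)
((V(E(5))*0 + m(-3, 1))*(-17))*(-37) = ((-1*0 + (-3 - 3))*(-17))*(-37) = ((0 - 6)*(-17))*(-37) = -6*(-17)*(-37) = 102*(-37) = -3774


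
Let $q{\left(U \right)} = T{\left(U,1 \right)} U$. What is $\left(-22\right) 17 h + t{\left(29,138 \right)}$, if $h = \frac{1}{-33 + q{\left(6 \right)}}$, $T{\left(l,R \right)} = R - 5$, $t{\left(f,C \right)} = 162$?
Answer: $\frac{9608}{57} \approx 168.56$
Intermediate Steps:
$T{\left(l,R \right)} = -5 + R$ ($T{\left(l,R \right)} = R - 5 = -5 + R$)
$q{\left(U \right)} = - 4 U$ ($q{\left(U \right)} = \left(-5 + 1\right) U = - 4 U$)
$h = - \frac{1}{57}$ ($h = \frac{1}{-33 - 24} = \frac{1}{-57} = - \frac{1}{57} \approx -0.017544$)
$\left(-22\right) 17 h + t{\left(29,138 \right)} = \left(-22\right) 17 \left(- \frac{1}{57}\right) + 162 = \left(-374\right) \left(- \frac{1}{57}\right) + 162 = \frac{374}{57} + 162 = \frac{9608}{57}$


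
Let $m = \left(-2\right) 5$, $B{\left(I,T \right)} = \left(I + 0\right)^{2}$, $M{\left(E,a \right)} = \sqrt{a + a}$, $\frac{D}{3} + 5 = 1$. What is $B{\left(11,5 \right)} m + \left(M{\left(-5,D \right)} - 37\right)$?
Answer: $-1247 + 2 i \sqrt{6} \approx -1247.0 + 4.899 i$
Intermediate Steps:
$D = -12$ ($D = -15 + 3 \cdot 1 = -15 + 3 = -12$)
$M{\left(E,a \right)} = \sqrt{2} \sqrt{a}$ ($M{\left(E,a \right)} = \sqrt{2 a} = \sqrt{2} \sqrt{a}$)
$B{\left(I,T \right)} = I^{2}$
$m = -10$
$B{\left(11,5 \right)} m + \left(M{\left(-5,D \right)} - 37\right) = 11^{2} \left(-10\right) + \left(\sqrt{2} \sqrt{-12} - 37\right) = 121 \left(-10\right) - \left(37 - \sqrt{2} \cdot 2 i \sqrt{3}\right) = -1210 - \left(37 - 2 i \sqrt{6}\right) = -1247 + 2 i \sqrt{6}$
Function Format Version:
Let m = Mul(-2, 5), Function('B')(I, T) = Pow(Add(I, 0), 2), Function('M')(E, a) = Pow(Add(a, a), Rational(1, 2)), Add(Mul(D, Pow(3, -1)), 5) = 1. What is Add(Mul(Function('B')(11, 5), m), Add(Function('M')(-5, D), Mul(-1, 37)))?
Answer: Add(-1247, Mul(2, I, Pow(6, Rational(1, 2)))) ≈ Add(-1247.0, Mul(4.8990, I))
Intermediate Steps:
D = -12 (D = Add(-15, Mul(3, 1)) = Add(-15, 3) = -12)
Function('M')(E, a) = Mul(Pow(2, Rational(1, 2)), Pow(a, Rational(1, 2))) (Function('M')(E, a) = Pow(Mul(2, a), Rational(1, 2)) = Mul(Pow(2, Rational(1, 2)), Pow(a, Rational(1, 2))))
Function('B')(I, T) = Pow(I, 2)
m = -10
Add(Mul(Function('B')(11, 5), m), Add(Function('M')(-5, D), Mul(-1, 37))) = Add(Mul(Pow(11, 2), -10), Add(Mul(Pow(2, Rational(1, 2)), Pow(-12, Rational(1, 2))), Mul(-1, 37))) = Add(Mul(121, -10), Add(Mul(Pow(2, Rational(1, 2)), Mul(2, I, Pow(3, Rational(1, 2)))), -37)) = Add(-1210, Add(Mul(2, I, Pow(6, Rational(1, 2))), -37)) = Add(-1210, Add(-37, Mul(2, I, Pow(6, Rational(1, 2))))) = Add(-1247, Mul(2, I, Pow(6, Rational(1, 2))))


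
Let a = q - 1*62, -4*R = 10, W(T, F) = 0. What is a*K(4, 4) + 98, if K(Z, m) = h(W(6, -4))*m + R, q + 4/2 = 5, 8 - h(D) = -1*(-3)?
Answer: -1869/2 ≈ -934.50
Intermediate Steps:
h(D) = 5 (h(D) = 8 - (-1)*(-3) = 8 - 1*3 = 8 - 3 = 5)
q = 3 (q = -2 + 5 = 3)
R = -5/2 (R = -1/4*10 = -5/2 ≈ -2.5000)
K(Z, m) = -5/2 + 5*m (K(Z, m) = 5*m - 5/2 = -5/2 + 5*m)
a = -59 (a = 3 - 1*62 = 3 - 62 = -59)
a*K(4, 4) + 98 = -59*(-5/2 + 5*4) + 98 = -59*(-5/2 + 20) + 98 = -59*35/2 + 98 = -2065/2 + 98 = -1869/2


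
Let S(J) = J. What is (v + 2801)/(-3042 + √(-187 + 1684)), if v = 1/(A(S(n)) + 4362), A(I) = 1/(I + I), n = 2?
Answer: -49558898142/53814268961 - 16291551*√1497/53814268961 ≈ -0.93264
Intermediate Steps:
A(I) = 1/(2*I)
v = 4/17449 (v = 1/((½)/2 + 4362) = 1/((½)*(½) + 4362) = 1/(¼ + 4362) = 1/(17449/4) = 4/17449 ≈ 0.00022924)
(v + 2801)/(-3042 + √(-187 + 1684)) = (4/17449 + 2801)/(-3042 + √(-187 + 1684)) = 48874653/(17449*(-3042 + √1497))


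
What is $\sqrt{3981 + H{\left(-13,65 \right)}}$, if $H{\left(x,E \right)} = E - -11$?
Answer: $\sqrt{4057} \approx 63.695$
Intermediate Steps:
$H{\left(x,E \right)} = 11 + E$ ($H{\left(x,E \right)} = E + 11 = 11 + E$)
$\sqrt{3981 + H{\left(-13,65 \right)}} = \sqrt{3981 + \left(11 + 65\right)} = \sqrt{3981 + 76} = \sqrt{4057}$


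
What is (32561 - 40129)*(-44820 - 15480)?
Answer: 456350400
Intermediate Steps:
(32561 - 40129)*(-44820 - 15480) = -7568*(-60300) = 456350400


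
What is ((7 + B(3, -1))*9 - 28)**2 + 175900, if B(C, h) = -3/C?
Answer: 176576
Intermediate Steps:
((7 + B(3, -1))*9 - 28)**2 + 175900 = ((7 - 3/3)*9 - 28)**2 + 175900 = ((7 - 3*1/3)*9 - 28)**2 + 175900 = ((7 - 1)*9 - 28)**2 + 175900 = (6*9 - 28)**2 + 175900 = (54 - 28)**2 + 175900 = 26**2 + 175900 = 676 + 175900 = 176576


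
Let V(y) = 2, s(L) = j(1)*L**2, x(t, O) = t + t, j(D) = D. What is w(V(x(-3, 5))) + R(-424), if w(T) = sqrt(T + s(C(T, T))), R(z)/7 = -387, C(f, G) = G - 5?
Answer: -2709 + sqrt(11) ≈ -2705.7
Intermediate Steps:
x(t, O) = 2*t
C(f, G) = -5 + G
s(L) = L**2 (s(L) = 1*L**2 = L**2)
R(z) = -2709 (R(z) = 7*(-387) = -2709)
w(T) = sqrt(T + (-5 + T)**2)
w(V(x(-3, 5))) + R(-424) = sqrt(2 + (-5 + 2)**2) - 2709 = sqrt(2 + (-3)**2) - 2709 = sqrt(2 + 9) - 2709 = sqrt(11) - 2709 = -2709 + sqrt(11)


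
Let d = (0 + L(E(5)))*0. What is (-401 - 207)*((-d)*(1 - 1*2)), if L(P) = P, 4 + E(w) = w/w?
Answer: 0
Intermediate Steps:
E(w) = -3 (E(w) = -4 + w/w = -4 + 1 = -3)
d = 0 (d = (0 - 3)*0 = -3*0 = 0)
(-401 - 207)*((-d)*(1 - 1*2)) = (-401 - 207)*((-1*0)*(1 - 1*2)) = -0*(1 - 2) = -0*(-1) = -608*0 = 0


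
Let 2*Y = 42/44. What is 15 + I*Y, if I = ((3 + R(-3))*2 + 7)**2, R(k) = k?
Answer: 1689/44 ≈ 38.386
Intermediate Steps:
Y = 21/44 (Y = (42/44)/2 = (42*(1/44))/2 = (1/2)*(21/22) = 21/44 ≈ 0.47727)
I = 49 (I = ((3 - 3)*2 + 7)**2 = (0*2 + 7)**2 = (0 + 7)**2 = 7**2 = 49)
15 + I*Y = 15 + 49*(21/44) = 15 + 1029/44 = 1689/44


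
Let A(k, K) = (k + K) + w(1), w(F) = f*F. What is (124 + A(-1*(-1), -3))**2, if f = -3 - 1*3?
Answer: 13456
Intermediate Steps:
f = -6 (f = -3 - 3 = -6)
w(F) = -6*F
A(k, K) = -6 + K + k (A(k, K) = (k + K) - 6*1 = (K + k) - 6 = -6 + K + k)
(124 + A(-1*(-1), -3))**2 = (124 + (-6 - 3 - 1*(-1)))**2 = (124 + (-6 - 3 + 1))**2 = (124 - 8)**2 = 116**2 = 13456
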